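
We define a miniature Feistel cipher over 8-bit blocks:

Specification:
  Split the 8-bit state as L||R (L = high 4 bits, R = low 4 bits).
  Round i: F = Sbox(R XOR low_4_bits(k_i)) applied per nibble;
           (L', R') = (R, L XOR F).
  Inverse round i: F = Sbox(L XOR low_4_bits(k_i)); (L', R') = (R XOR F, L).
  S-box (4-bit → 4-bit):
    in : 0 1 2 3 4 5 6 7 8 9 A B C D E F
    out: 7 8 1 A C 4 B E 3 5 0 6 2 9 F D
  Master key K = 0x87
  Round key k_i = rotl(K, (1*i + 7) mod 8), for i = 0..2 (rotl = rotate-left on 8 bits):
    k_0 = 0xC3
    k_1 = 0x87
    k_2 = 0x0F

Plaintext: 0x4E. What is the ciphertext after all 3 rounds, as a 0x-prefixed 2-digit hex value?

s_0 = plaintext = 0x4E
s_1 = Round(s_0, k_0) = 0xED
s_2 = Round(s_1, k_1) = 0xDE
s_3 = Round(s_2, k_2) = 0xE5

0xE5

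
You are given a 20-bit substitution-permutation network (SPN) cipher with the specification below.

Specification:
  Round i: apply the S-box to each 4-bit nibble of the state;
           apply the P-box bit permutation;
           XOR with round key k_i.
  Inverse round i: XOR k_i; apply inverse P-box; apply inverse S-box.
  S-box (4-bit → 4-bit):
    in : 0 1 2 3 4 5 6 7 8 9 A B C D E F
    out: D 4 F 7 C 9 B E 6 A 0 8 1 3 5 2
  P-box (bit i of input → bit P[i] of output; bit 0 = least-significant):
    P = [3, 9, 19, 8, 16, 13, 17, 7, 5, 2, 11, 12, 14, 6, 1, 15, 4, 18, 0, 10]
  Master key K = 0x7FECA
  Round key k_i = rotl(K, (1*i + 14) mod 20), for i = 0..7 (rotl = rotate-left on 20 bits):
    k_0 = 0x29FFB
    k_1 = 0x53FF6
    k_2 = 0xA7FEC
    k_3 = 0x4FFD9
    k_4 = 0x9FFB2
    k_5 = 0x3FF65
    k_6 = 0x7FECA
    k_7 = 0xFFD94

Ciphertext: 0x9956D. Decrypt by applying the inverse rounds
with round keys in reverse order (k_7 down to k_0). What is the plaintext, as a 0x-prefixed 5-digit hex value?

s_0 = ciphertext = 0x9956D
s_1 = InvRound(s_0, k_7) = 0x3DE7C
s_2 = InvRound(s_1, k_6) = 0xD1D9A
s_3 = InvRound(s_2, k_5) = 0x32D73
s_4 = InvRound(s_3, k_4) = 0x16B48
s_5 = InvRound(s_4, k_3) = 0x2BB5A
s_6 = InvRound(s_5, k_2) = 0x50DB1
s_7 = InvRound(s_6, k_1) = 0x189FF
s_8 = InvRound(s_7, k_0) = 0xBA9EF

0xBA9EF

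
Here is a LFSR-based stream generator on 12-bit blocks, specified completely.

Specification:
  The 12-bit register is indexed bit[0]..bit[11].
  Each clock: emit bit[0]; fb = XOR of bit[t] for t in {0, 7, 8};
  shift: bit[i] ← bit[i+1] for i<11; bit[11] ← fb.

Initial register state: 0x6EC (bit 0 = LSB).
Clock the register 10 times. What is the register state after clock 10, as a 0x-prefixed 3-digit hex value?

0xDDD

reg_0 = 0x6EC
clock 1: out=0, reg = 0xB76
clock 2: out=0, reg = 0xDBB
clock 3: out=1, reg = 0xEDD
clock 4: out=1, reg = 0x76E
clock 5: out=0, reg = 0xBB7
clock 6: out=1, reg = 0xDDB
clock 7: out=1, reg = 0xEED
clock 8: out=1, reg = 0x776
clock 9: out=0, reg = 0xBBB
clock 10: out=1, reg = 0xDDD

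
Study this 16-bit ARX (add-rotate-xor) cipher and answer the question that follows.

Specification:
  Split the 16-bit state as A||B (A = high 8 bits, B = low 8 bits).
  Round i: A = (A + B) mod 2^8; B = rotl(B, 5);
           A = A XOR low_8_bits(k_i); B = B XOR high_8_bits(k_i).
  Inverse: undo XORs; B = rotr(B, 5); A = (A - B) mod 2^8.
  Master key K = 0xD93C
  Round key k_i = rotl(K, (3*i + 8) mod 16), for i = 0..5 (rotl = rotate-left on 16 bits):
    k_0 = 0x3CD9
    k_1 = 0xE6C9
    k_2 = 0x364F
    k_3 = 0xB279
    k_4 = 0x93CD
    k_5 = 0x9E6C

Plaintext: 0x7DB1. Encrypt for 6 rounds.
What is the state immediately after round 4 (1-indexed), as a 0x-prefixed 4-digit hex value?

s_0 = plaintext = 0x7DB1
s_1 = Round(s_0, k_0) = 0xF70A
s_2 = Round(s_1, k_1) = 0xC8A7
s_3 = Round(s_2, k_2) = 0x20C2
s_4 = Round(s_3, k_3) = 0x9BEA
s_5 = Round(s_4, k_4) = 0x48CE
s_6 = Round(s_5, k_5) = 0x7A47

0x9BEA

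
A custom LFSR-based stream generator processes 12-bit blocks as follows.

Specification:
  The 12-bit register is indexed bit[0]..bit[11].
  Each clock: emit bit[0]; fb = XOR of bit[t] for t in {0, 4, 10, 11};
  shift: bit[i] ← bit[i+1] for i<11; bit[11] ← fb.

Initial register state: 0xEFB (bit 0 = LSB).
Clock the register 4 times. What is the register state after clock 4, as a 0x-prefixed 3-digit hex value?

reg_0 = 0xEFB
clock 1: out=1, reg = 0x77D
clock 2: out=1, reg = 0xBBE
clock 3: out=0, reg = 0x5DF
clock 4: out=1, reg = 0xAEF

0xAEF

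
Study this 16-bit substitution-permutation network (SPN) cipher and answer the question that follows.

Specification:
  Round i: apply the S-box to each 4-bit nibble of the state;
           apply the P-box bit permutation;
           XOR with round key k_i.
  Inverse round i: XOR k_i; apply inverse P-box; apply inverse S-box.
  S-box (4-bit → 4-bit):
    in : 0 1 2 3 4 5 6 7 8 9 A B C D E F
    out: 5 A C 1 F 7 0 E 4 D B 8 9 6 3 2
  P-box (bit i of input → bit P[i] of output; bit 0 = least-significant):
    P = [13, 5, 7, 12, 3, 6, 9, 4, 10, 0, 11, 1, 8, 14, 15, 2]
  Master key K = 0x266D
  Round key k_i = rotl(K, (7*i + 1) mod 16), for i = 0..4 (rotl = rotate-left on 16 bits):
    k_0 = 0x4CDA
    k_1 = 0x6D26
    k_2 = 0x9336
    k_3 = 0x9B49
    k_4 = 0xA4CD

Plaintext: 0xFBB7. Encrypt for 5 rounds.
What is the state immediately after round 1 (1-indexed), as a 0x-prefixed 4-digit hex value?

s_0 = plaintext = 0xFBB7
s_1 = Round(s_0, k_0) = 0x1C68
s_2 = Round(s_1, k_1) = 0x29A0
s_3 = Round(s_2, k_2) = 0x3FE8
s_4 = Round(s_3, k_3) = 0x9A80
s_5 = Round(s_4, k_4) = 0x034A

0x1C68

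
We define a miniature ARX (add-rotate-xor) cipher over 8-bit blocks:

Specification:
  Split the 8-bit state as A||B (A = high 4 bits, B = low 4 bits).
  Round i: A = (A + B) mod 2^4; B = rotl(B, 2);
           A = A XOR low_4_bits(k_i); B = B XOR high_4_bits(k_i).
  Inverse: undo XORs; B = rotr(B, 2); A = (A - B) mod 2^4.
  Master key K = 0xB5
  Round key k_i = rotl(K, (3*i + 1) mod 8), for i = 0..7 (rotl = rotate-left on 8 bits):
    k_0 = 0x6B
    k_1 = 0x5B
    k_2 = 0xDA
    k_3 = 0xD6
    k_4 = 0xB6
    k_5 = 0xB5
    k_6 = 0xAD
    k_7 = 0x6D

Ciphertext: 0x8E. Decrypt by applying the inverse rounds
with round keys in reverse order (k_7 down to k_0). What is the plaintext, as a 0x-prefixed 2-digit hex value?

0x01

s_0 = ciphertext = 0x8E
s_1 = InvRound(s_0, k_7) = 0x32
s_2 = InvRound(s_1, k_6) = 0xC2
s_3 = InvRound(s_2, k_5) = 0x36
s_4 = InvRound(s_3, k_4) = 0xE7
s_5 = InvRound(s_4, k_3) = 0xEA
s_6 = InvRound(s_5, k_2) = 0x7D
s_7 = InvRound(s_6, k_1) = 0xA2
s_8 = InvRound(s_7, k_0) = 0x01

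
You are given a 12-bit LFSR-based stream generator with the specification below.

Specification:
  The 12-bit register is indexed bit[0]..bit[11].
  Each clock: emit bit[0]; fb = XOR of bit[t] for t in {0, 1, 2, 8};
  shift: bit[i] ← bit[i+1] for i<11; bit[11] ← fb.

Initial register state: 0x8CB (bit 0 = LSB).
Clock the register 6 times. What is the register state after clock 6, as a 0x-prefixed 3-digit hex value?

0x523

reg_0 = 0x8CB
clock 1: out=1, reg = 0x465
clock 2: out=1, reg = 0x232
clock 3: out=0, reg = 0x919
clock 4: out=1, reg = 0x48C
clock 5: out=0, reg = 0xA46
clock 6: out=0, reg = 0x523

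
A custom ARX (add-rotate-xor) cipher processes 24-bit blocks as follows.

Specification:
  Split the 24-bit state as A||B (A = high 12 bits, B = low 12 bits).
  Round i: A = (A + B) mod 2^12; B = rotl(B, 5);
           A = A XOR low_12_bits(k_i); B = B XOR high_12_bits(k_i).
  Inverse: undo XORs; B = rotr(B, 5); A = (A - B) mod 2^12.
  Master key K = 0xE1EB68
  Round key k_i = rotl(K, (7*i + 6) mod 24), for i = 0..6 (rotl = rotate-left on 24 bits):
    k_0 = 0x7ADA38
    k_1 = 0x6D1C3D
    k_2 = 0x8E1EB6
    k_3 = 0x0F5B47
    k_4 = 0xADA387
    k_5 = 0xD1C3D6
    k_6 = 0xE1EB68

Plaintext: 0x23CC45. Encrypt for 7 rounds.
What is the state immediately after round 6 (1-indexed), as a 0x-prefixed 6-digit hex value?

s_0 = plaintext = 0x23CC45
s_1 = Round(s_0, k_0) = 0x4B9F15
s_2 = Round(s_1, k_1) = 0xFF346F
s_3 = Round(s_2, k_2) = 0xAD4509
s_4 = Round(s_3, k_3) = 0x49A1DF
s_5 = Round(s_4, k_4) = 0x5FE139
s_6 = Round(s_5, k_5) = 0x4E1A3E
s_7 = Round(s_6, k_6) = 0x4779CA

0x4E1A3E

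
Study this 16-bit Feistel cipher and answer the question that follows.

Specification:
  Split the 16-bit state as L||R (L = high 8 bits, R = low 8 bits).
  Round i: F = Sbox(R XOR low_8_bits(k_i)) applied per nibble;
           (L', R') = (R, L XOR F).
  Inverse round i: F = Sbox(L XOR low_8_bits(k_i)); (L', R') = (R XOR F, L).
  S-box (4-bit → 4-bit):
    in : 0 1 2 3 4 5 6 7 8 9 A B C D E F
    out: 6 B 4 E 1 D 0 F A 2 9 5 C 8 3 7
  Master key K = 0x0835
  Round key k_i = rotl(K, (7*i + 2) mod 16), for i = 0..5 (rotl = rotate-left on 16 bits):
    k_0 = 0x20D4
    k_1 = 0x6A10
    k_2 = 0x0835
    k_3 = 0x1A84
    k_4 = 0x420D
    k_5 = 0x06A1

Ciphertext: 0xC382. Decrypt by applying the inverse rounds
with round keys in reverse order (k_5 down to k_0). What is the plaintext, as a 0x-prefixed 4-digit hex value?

s_0 = ciphertext = 0xC382
s_1 = InvRound(s_0, k_5) = 0x86C3
s_2 = InvRound(s_1, k_4) = 0x6686
s_3 = InvRound(s_2, k_3) = 0xB266
s_4 = InvRound(s_3, k_2) = 0xC9B2
s_5 = InvRound(s_4, k_1) = 0x30C9
s_6 = InvRound(s_5, k_0) = 0xF830

0xF830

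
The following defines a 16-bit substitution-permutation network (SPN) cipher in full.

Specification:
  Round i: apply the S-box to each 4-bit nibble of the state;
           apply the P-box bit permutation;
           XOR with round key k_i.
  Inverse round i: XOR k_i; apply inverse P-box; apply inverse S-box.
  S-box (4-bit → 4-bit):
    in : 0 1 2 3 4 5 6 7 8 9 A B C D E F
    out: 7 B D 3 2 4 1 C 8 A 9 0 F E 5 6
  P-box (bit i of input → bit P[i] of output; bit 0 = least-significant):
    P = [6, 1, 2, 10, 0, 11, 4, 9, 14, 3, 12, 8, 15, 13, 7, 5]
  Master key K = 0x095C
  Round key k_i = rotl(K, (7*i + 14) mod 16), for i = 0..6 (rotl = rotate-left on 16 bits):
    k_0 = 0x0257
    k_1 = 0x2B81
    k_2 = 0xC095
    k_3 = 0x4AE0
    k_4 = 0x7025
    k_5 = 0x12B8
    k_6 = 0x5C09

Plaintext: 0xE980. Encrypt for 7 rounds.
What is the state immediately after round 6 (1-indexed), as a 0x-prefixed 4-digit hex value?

0xE31B

s_0 = plaintext = 0xE980
s_1 = Round(s_0, k_0) = 0x8199
s_2 = Round(s_1, k_1) = 0x64AB
s_3 = Round(s_2, k_2) = 0x429C
s_4 = Round(s_3, k_3) = 0x35A6
s_5 = Round(s_4, k_4) = 0xC264
s_6 = Round(s_5, k_5) = 0xE31B
s_7 = Round(s_6, k_6) = 0x9680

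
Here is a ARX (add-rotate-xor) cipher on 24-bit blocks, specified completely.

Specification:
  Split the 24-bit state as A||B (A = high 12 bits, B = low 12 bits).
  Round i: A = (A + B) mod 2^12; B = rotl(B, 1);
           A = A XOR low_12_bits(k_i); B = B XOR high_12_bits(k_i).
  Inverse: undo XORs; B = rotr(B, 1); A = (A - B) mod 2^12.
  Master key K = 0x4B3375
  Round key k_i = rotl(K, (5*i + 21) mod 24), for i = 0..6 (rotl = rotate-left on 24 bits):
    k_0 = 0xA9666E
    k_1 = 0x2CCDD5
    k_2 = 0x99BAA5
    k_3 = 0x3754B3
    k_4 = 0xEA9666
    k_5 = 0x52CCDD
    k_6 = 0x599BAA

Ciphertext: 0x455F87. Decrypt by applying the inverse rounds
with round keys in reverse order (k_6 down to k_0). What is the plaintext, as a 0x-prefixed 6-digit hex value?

0x12CBC9

s_0 = ciphertext = 0x455F87
s_1 = InvRound(s_0, k_6) = 0xAF050F
s_2 = InvRound(s_1, k_5) = 0xE1C811
s_3 = InvRound(s_2, k_4) = 0x51E35C
s_4 = InvRound(s_3, k_3) = 0x999814
s_5 = InvRound(s_4, k_2) = 0xA758C7
s_6 = InvRound(s_5, k_1) = 0xA9BD05
s_7 = InvRound(s_6, k_0) = 0x12CBC9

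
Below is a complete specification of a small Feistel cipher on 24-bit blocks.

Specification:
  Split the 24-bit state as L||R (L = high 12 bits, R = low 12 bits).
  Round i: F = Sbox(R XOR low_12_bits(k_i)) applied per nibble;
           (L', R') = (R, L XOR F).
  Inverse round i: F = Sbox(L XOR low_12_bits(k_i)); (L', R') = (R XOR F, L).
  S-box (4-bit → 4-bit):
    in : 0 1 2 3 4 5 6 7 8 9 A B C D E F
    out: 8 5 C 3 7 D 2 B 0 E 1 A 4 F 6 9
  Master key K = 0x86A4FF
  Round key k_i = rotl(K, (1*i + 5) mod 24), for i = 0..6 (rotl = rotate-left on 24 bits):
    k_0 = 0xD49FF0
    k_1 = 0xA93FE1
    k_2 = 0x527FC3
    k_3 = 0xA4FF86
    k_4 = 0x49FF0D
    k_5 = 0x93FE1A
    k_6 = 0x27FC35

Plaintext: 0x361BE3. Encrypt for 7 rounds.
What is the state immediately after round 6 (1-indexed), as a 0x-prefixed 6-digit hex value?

0x7E30F5

s_0 = plaintext = 0x361BE3
s_1 = Round(s_0, k_0) = 0xBE3432
s_2 = Round(s_1, k_1) = 0x432110
s_3 = Round(s_2, k_2) = 0x1102C1
s_4 = Round(s_3, k_3) = 0x2C1E6B
s_5 = Round(s_4, k_4) = 0xE6B7E3
s_6 = Round(s_5, k_5) = 0x7E30F5
s_7 = Round(s_6, k_6) = 0x0F53AB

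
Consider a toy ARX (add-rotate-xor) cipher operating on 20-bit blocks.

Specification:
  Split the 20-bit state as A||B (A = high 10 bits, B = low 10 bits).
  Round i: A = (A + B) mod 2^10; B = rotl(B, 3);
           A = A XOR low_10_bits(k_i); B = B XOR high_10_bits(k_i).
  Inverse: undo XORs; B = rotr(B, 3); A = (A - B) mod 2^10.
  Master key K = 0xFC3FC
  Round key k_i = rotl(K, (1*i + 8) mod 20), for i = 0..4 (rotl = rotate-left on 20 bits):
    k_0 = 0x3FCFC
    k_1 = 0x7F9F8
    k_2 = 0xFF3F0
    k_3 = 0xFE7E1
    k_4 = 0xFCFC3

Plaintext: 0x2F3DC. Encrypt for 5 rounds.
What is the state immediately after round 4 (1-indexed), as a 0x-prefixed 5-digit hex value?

s_0 = plaintext = 0x2F3DC
s_1 = Round(s_0, k_0) = 0x19218
s_2 = Round(s_1, k_1) = 0xE113A
s_3 = Round(s_2, k_2) = 0xD3A2E
s_4 = Round(s_3, k_3) = 0xA768D
s_5 = Round(s_4, k_4) = 0xBA79E

0xA768D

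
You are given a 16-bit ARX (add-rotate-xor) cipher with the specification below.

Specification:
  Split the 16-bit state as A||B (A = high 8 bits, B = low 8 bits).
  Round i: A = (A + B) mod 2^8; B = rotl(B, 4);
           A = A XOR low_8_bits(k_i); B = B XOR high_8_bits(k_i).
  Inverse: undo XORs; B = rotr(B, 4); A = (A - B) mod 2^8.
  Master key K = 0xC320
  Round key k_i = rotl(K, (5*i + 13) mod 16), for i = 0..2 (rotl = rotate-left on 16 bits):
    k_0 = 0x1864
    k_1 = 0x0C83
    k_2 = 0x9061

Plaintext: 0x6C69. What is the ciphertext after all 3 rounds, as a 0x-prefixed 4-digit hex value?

s_0 = plaintext = 0x6C69
s_1 = Round(s_0, k_0) = 0xB18E
s_2 = Round(s_1, k_1) = 0xBCE4
s_3 = Round(s_2, k_2) = 0xC1DE

0xC1DE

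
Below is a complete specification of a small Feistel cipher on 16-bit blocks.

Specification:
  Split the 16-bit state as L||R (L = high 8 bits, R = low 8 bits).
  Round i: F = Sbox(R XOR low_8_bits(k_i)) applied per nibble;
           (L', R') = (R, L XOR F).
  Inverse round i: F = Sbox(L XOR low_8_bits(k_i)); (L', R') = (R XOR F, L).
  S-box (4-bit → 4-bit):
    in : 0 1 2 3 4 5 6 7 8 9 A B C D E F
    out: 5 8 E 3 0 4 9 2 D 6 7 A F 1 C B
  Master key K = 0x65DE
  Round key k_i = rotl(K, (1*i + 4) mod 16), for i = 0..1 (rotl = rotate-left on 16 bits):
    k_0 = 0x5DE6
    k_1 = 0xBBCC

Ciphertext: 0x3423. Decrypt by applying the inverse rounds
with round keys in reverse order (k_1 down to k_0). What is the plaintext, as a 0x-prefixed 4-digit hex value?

s_0 = ciphertext = 0x3423
s_1 = InvRound(s_0, k_1) = 0x9E34
s_2 = InvRound(s_1, k_0) = 0x199E

0x199E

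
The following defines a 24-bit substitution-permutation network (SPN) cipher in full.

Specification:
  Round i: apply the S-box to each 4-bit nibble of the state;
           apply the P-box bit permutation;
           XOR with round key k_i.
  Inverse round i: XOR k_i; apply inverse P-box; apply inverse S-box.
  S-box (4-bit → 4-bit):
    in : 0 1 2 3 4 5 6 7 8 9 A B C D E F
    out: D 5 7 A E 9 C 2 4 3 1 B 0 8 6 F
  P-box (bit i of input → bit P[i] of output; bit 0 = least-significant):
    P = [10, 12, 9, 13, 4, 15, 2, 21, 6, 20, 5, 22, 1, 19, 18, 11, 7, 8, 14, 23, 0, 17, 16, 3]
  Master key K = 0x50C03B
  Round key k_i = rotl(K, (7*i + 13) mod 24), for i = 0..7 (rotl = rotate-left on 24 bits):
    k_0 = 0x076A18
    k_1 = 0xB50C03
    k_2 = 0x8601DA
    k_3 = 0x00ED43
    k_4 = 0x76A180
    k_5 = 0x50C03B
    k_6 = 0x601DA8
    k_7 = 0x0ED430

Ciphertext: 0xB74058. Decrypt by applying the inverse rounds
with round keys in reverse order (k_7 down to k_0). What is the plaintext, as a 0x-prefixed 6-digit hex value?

0x31037E

s_0 = ciphertext = 0xB74058
s_1 = InvRound(s_0, k_7) = 0x6D7239
s_2 = InvRound(s_1, k_6) = 0x124CA0
s_3 = InvRound(s_2, k_5) = 0xBA5D9A
s_4 = InvRound(s_3, k_4) = 0xD6FD9B
s_5 = InvRound(s_4, k_3) = 0x358BA7
s_6 = InvRound(s_5, k_2) = 0xFDD2F8
s_7 = InvRound(s_6, k_1) = 0x51B092
s_8 = InvRound(s_7, k_0) = 0x31037E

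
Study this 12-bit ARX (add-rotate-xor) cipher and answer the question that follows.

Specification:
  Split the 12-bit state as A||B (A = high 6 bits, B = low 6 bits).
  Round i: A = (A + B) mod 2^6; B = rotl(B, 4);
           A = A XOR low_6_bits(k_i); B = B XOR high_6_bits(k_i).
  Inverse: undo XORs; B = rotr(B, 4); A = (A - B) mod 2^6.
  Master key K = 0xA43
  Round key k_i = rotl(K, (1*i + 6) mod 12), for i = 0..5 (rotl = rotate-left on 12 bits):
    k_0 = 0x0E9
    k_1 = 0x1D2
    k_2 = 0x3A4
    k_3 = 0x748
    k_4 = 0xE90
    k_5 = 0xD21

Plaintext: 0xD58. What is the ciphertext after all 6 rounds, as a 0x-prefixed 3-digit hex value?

s_0 = plaintext = 0xD58
s_1 = Round(s_0, k_0) = 0x905
s_2 = Round(s_1, k_1) = 0xED6
s_3 = Round(s_2, k_2) = 0xD6B
s_4 = Round(s_3, k_3) = 0xA27
s_5 = Round(s_4, k_4) = 0x7C3
s_6 = Round(s_5, k_5) = 0x0C4

0x0C4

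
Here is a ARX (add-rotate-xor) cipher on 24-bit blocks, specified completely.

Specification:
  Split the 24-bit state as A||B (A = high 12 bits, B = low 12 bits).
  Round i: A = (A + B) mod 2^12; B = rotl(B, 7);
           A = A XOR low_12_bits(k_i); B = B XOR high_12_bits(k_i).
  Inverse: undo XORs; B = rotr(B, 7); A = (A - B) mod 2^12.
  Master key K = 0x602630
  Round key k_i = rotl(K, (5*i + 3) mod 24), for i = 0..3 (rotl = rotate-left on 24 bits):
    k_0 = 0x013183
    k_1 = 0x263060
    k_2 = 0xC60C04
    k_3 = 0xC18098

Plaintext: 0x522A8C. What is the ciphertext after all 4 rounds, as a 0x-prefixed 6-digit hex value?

s_0 = plaintext = 0x522A8C
s_1 = Round(s_0, k_0) = 0xE2D647
s_2 = Round(s_1, k_1) = 0x4141D1
s_3 = Round(s_2, k_2) = 0x9E14EE
s_4 = Round(s_3, k_3) = 0xE57B3F

0xE57B3F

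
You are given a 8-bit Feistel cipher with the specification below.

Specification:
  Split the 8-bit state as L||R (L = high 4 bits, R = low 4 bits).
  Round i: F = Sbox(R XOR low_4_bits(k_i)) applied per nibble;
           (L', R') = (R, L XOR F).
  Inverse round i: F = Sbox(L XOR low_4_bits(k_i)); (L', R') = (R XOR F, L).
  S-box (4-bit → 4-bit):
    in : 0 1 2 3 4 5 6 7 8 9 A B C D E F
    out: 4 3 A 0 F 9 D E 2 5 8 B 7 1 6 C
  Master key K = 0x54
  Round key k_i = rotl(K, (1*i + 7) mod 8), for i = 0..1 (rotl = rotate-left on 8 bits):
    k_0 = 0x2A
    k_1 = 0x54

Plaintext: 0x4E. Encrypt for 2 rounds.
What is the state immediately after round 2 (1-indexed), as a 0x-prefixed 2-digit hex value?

0xB2

s_0 = plaintext = 0x4E
s_1 = Round(s_0, k_0) = 0xEB
s_2 = Round(s_1, k_1) = 0xB2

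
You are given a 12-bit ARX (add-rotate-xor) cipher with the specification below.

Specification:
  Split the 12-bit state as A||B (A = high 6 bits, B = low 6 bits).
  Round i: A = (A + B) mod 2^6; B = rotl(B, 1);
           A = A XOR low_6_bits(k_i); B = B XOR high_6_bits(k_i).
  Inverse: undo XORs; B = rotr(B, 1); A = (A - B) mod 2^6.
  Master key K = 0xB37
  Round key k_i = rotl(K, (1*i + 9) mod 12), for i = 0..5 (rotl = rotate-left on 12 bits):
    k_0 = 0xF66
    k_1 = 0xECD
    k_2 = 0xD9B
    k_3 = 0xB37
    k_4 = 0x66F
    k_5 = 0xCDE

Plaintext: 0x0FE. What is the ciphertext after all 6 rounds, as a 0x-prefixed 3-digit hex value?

0x0FB

s_0 = plaintext = 0x0FE
s_1 = Round(s_0, k_0) = 0x9C0
s_2 = Round(s_1, k_1) = 0xABB
s_3 = Round(s_2, k_2) = 0xF81
s_4 = Round(s_3, k_3) = 0x22E
s_5 = Round(s_4, k_4) = 0x644
s_6 = Round(s_5, k_5) = 0x0FB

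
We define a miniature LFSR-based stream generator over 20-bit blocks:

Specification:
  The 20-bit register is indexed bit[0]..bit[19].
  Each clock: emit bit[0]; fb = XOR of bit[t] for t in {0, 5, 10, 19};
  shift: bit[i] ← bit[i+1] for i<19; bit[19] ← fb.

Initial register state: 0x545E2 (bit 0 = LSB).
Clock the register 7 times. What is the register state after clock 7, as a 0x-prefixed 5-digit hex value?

reg_0 = 0x545E2
clock 1: out=0, reg = 0x2A2F1
clock 2: out=1, reg = 0x15178
clock 3: out=0, reg = 0x8A8BC
clock 4: out=0, reg = 0x4545E
clock 5: out=0, reg = 0xA2A2F
clock 6: out=1, reg = 0xD1517
clock 7: out=1, reg = 0xE8A8B

0xE8A8B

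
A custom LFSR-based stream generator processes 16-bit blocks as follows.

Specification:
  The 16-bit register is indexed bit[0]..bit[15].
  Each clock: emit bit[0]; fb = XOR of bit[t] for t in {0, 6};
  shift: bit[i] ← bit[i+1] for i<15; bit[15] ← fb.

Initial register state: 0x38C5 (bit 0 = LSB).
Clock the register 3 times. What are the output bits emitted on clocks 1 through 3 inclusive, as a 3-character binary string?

reg_0 = 0x38C5
clock 1: out=1, reg = 0x1C62
clock 2: out=0, reg = 0x8E31
clock 3: out=1, reg = 0xC718

101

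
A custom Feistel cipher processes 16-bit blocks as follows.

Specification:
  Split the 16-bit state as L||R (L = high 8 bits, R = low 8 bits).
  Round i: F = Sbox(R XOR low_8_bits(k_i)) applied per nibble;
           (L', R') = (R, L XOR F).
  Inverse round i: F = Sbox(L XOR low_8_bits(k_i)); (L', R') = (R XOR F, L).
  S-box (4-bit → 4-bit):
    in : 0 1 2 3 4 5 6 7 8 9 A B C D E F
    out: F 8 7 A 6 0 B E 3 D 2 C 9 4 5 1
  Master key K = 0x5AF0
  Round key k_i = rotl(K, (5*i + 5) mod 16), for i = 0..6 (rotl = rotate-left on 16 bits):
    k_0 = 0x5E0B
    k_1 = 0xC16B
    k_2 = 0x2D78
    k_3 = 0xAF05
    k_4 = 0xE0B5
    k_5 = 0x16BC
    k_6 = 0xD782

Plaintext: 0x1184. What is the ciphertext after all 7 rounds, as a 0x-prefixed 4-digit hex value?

s_0 = plaintext = 0x1184
s_1 = Round(s_0, k_0) = 0x8420
s_2 = Round(s_1, k_1) = 0x20E8
s_3 = Round(s_2, k_2) = 0xE8FF
s_4 = Round(s_3, k_3) = 0xFFFA
s_5 = Round(s_4, k_4) = 0xFA9E
s_6 = Round(s_5, k_5) = 0x9E8D
s_7 = Round(s_6, k_6) = 0x8D6F

0x8D6F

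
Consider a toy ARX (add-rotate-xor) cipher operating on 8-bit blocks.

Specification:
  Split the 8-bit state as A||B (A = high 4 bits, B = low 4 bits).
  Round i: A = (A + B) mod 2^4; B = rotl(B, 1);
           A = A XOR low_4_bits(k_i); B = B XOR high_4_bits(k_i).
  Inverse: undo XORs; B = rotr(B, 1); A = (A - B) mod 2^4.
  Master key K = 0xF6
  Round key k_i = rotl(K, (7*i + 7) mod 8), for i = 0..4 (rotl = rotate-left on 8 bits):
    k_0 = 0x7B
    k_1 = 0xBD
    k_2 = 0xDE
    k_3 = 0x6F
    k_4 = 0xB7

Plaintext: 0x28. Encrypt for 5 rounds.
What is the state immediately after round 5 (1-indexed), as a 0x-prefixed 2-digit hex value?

0xAB

s_0 = plaintext = 0x28
s_1 = Round(s_0, k_0) = 0x16
s_2 = Round(s_1, k_1) = 0xA7
s_3 = Round(s_2, k_2) = 0xF3
s_4 = Round(s_3, k_3) = 0xD0
s_5 = Round(s_4, k_4) = 0xAB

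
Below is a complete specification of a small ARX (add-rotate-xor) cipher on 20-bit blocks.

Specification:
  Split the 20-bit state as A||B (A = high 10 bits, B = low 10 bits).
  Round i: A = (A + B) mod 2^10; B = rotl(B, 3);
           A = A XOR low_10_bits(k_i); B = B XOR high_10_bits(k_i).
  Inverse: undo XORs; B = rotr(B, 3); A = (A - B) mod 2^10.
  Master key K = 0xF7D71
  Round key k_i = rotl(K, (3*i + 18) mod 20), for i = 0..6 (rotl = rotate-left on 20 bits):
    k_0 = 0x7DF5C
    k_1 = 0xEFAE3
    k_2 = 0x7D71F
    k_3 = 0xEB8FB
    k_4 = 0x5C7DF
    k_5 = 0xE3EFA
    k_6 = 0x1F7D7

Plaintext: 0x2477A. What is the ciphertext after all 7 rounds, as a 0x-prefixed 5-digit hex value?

s_0 = plaintext = 0x2477A
s_1 = Round(s_0, k_0) = 0xD5E21
s_2 = Round(s_1, k_1) = 0xE6EB2
s_3 = Round(s_2, k_2) = 0x54860
s_4 = Round(s_3, k_3) = 0x524AE
s_5 = Round(s_4, k_4) = 0x8A000
s_6 = Round(s_5, k_5) = 0x34B8F
s_7 = Round(s_6, k_6) = 0xED802

0xED802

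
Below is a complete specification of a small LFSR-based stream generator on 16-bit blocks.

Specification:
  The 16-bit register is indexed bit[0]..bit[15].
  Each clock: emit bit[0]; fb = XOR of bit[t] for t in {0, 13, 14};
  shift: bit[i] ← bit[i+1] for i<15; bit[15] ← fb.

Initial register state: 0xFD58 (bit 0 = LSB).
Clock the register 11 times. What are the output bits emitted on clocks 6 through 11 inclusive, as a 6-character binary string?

010101

reg_0 = 0xFD58
clock 1: out=0, reg = 0x7EAC
clock 2: out=0, reg = 0x3F56
clock 3: out=0, reg = 0x9FAB
clock 4: out=1, reg = 0xCFD5
clock 5: out=1, reg = 0x67EA
clock 6: out=0, reg = 0x33F5
clock 7: out=1, reg = 0x19FA
clock 8: out=0, reg = 0x0CFD
clock 9: out=1, reg = 0x867E
clock 10: out=0, reg = 0x433F
clock 11: out=1, reg = 0x219F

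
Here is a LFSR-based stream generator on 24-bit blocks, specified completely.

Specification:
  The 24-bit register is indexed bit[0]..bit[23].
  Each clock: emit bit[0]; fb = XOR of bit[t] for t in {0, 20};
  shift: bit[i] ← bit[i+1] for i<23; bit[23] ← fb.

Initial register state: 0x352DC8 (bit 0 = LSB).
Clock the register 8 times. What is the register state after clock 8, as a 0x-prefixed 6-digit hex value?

reg_0 = 0x352DC8
clock 1: out=0, reg = 0x9A96E4
clock 2: out=0, reg = 0xCD4B72
clock 3: out=0, reg = 0x66A5B9
clock 4: out=1, reg = 0xB352DC
clock 5: out=0, reg = 0xD9A96E
clock 6: out=0, reg = 0xECD4B7
clock 7: out=1, reg = 0xF66A5B
clock 8: out=1, reg = 0x7B352D

0x7B352D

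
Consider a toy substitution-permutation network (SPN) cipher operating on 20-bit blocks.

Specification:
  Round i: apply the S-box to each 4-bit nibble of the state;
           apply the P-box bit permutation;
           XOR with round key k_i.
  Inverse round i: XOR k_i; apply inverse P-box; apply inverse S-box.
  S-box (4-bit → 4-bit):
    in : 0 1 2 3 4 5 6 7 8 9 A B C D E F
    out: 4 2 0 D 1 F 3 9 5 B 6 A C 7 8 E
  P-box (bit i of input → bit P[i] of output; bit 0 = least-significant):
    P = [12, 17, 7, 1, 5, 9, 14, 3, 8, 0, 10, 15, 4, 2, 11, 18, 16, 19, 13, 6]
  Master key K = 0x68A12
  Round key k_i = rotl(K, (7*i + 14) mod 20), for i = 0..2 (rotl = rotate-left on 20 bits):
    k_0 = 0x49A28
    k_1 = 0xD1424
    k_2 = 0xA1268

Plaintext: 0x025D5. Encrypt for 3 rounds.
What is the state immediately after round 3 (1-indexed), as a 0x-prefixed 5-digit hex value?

0x708FF

s_0 = plaintext = 0x025D5
s_1 = Round(s_0, k_0) = 0x66D8B
s_2 = Round(s_1, k_1) = 0x65113
s_3 = Round(s_2, k_2) = 0x708FF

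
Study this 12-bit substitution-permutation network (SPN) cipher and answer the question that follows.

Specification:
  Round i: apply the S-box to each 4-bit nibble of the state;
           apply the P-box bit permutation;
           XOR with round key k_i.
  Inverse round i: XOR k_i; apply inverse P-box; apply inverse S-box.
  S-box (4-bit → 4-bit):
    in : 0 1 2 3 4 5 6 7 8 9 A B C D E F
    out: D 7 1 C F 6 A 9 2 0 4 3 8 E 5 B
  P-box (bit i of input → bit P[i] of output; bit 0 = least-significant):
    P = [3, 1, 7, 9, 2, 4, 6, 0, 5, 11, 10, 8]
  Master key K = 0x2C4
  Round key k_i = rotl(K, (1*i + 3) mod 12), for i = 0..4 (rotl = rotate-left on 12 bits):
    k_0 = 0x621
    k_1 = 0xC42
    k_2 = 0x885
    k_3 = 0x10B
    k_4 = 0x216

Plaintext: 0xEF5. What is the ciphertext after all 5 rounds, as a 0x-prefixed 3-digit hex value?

0x3A7

s_0 = plaintext = 0xEF5
s_1 = Round(s_0, k_0) = 0x296
s_2 = Round(s_1, k_1) = 0xE60
s_3 = Round(s_2, k_2) = 0xE3C
s_4 = Round(s_3, k_3) = 0x76A
s_5 = Round(s_4, k_4) = 0x3A7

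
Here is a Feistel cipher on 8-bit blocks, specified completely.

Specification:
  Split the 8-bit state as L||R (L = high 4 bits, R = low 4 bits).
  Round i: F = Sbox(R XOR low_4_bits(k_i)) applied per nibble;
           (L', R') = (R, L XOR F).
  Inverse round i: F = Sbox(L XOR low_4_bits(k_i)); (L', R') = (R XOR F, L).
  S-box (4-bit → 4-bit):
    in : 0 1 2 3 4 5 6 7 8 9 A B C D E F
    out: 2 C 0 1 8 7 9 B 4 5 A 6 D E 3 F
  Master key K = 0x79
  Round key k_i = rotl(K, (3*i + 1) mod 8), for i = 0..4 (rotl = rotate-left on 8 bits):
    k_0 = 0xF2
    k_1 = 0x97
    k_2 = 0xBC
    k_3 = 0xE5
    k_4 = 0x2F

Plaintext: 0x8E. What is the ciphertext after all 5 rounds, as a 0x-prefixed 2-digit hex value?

s_0 = plaintext = 0x8E
s_1 = Round(s_0, k_0) = 0xE5
s_2 = Round(s_1, k_1) = 0x5E
s_3 = Round(s_2, k_2) = 0xE5
s_4 = Round(s_3, k_3) = 0x5C
s_5 = Round(s_4, k_4) = 0xC4

0xC4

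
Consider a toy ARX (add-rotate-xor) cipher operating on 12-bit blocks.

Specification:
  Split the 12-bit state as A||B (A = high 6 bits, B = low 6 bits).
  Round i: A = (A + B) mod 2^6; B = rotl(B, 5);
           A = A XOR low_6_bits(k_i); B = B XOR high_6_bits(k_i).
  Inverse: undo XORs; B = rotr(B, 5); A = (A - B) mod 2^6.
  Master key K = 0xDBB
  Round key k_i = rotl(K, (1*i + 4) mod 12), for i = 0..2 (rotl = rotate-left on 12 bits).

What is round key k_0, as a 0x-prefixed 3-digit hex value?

0xBBD

K = 0xDBB
k_0 = rotl(K, (1*0+4) mod 12) = rotl(K, 4) = 0xBBD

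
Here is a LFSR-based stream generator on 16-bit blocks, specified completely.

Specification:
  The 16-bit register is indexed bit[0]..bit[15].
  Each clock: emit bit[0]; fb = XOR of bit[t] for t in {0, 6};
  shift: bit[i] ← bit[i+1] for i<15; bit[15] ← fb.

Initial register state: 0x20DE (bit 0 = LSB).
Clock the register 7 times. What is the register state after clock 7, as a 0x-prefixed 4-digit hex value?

reg_0 = 0x20DE
clock 1: out=0, reg = 0x906F
clock 2: out=1, reg = 0x4837
clock 3: out=1, reg = 0xA41B
clock 4: out=1, reg = 0xD20D
clock 5: out=1, reg = 0xE906
clock 6: out=0, reg = 0x7483
clock 7: out=1, reg = 0xBA41

0xBA41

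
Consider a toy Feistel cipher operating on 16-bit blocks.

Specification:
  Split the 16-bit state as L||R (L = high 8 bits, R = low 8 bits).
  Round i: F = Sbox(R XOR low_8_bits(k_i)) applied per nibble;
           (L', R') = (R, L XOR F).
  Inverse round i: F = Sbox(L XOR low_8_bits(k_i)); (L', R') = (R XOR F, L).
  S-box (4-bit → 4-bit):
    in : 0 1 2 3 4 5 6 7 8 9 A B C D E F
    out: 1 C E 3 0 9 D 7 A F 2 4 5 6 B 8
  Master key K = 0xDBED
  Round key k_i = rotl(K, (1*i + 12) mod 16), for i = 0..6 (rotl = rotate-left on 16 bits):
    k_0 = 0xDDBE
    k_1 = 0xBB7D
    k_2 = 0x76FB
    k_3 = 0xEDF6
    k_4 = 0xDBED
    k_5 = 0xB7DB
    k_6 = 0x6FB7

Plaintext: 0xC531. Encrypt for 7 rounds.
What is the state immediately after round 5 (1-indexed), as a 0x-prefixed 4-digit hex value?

s_0 = plaintext = 0xC531
s_1 = Round(s_0, k_0) = 0x316D
s_2 = Round(s_1, k_1) = 0x6DF0
s_3 = Round(s_2, k_2) = 0xF079
s_4 = Round(s_3, k_3) = 0x7958
s_5 = Round(s_4, k_4) = 0x5830
s_6 = Round(s_5, k_5) = 0x30EC
s_7 = Round(s_6, k_6) = 0xECA4

0x5830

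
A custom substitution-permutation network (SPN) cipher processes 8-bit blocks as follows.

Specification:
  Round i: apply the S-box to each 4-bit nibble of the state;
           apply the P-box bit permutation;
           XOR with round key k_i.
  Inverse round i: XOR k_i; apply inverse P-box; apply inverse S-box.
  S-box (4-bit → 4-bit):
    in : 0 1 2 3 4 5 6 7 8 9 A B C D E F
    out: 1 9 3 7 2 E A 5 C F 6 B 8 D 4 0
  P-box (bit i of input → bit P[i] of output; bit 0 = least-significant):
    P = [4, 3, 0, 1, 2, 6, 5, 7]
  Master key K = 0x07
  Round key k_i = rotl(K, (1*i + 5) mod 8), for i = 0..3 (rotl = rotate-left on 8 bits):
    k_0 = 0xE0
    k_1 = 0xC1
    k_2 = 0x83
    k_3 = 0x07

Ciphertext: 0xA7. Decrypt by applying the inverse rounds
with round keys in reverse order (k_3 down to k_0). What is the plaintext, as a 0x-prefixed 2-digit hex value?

s_0 = ciphertext = 0xA7
s_1 = InvRound(s_0, k_3) = 0x8F
s_2 = InvRound(s_1, k_2) = 0x04
s_3 = InvRound(s_2, k_1) = 0xBE
s_4 = InvRound(s_3, k_0) = 0x2B

0x2B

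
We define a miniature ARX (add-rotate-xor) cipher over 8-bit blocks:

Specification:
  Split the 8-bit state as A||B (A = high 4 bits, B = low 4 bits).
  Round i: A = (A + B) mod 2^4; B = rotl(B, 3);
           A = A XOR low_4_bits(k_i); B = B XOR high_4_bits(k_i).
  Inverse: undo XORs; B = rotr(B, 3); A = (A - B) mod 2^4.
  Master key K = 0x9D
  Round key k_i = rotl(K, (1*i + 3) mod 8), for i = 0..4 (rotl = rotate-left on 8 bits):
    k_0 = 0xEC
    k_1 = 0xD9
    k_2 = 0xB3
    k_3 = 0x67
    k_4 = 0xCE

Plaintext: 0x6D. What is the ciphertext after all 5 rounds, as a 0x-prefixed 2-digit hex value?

0x0A

s_0 = plaintext = 0x6D
s_1 = Round(s_0, k_0) = 0xF0
s_2 = Round(s_1, k_1) = 0x6D
s_3 = Round(s_2, k_2) = 0x05
s_4 = Round(s_3, k_3) = 0x2C
s_5 = Round(s_4, k_4) = 0x0A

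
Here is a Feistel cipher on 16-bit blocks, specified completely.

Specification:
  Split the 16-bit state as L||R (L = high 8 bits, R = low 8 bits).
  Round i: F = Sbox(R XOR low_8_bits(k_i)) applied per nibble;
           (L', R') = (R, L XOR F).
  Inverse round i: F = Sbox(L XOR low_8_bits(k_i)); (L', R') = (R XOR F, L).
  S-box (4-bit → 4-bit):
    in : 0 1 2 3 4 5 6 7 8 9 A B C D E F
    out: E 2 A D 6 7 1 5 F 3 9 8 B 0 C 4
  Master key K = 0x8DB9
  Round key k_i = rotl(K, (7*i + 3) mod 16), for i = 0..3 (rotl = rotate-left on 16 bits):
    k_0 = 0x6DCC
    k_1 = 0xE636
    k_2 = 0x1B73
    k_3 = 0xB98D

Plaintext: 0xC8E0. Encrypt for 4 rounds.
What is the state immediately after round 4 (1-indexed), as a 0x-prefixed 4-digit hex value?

s_0 = plaintext = 0xC8E0
s_1 = Round(s_0, k_0) = 0xE063
s_2 = Round(s_1, k_1) = 0x6397
s_3 = Round(s_2, k_2) = 0x97A5
s_4 = Round(s_3, k_3) = 0xA538

0xA538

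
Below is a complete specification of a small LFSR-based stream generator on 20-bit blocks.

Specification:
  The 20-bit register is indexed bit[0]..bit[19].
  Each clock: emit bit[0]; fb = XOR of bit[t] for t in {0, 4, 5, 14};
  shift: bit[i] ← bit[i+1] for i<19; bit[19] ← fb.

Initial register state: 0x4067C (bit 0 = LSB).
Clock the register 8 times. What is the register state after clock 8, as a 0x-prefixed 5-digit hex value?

0x38406

reg_0 = 0x4067C
clock 1: out=0, reg = 0x2033E
clock 2: out=0, reg = 0x1019F
clock 3: out=1, reg = 0x080CF
clock 4: out=1, reg = 0x84067
clock 5: out=1, reg = 0xC2033
clock 6: out=1, reg = 0xE1019
clock 7: out=1, reg = 0x7080C
clock 8: out=0, reg = 0x38406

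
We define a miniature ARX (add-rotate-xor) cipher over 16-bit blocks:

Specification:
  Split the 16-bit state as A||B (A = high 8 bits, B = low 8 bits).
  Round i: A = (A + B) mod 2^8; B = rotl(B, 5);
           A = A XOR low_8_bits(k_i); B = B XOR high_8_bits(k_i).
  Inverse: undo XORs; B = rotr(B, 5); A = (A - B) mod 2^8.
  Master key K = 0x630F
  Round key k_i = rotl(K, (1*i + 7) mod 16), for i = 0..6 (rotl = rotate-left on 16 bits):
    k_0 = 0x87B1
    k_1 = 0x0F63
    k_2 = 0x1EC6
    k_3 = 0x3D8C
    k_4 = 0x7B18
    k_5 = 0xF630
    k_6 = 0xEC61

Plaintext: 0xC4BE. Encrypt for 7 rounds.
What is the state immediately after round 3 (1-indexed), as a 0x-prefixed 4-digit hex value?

s_0 = plaintext = 0xC4BE
s_1 = Round(s_0, k_0) = 0x3350
s_2 = Round(s_1, k_1) = 0xE005
s_3 = Round(s_2, k_2) = 0x23BE
s_4 = Round(s_3, k_3) = 0x6DEA
s_5 = Round(s_4, k_4) = 0x4F26
s_6 = Round(s_5, k_5) = 0x4532
s_7 = Round(s_6, k_6) = 0x16AA

0x23BE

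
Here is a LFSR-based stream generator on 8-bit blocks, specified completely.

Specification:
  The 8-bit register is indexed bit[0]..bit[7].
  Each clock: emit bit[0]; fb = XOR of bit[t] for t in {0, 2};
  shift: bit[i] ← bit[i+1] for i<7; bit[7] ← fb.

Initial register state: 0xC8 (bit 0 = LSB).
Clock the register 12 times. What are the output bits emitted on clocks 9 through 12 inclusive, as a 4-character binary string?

0101

reg_0 = 0xC8
clock 1: out=0, reg = 0x64
clock 2: out=0, reg = 0xB2
clock 3: out=0, reg = 0x59
clock 4: out=1, reg = 0xAC
clock 5: out=0, reg = 0xD6
clock 6: out=0, reg = 0xEB
clock 7: out=1, reg = 0xF5
clock 8: out=1, reg = 0x7A
clock 9: out=0, reg = 0x3D
clock 10: out=1, reg = 0x1E
clock 11: out=0, reg = 0x8F
clock 12: out=1, reg = 0x47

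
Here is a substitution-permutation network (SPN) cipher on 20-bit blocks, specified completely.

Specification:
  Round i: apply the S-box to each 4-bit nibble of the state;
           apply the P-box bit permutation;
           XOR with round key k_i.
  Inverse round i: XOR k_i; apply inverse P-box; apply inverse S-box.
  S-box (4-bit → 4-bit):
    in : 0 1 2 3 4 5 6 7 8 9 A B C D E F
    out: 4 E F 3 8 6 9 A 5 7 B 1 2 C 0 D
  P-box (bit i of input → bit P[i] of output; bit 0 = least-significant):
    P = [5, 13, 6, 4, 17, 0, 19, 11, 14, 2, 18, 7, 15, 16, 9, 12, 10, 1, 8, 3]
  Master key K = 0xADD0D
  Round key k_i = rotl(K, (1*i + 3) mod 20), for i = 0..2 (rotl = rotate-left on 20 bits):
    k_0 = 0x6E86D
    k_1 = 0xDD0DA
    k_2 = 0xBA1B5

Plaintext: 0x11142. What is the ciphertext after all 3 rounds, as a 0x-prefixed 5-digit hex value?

0x0796F

s_0 = plaintext = 0x11142
s_1 = Round(s_0, k_0) = 0x3D393
s_2 = Round(s_1, k_1) = 0x7A6FD
s_3 = Round(s_2, k_2) = 0x0796F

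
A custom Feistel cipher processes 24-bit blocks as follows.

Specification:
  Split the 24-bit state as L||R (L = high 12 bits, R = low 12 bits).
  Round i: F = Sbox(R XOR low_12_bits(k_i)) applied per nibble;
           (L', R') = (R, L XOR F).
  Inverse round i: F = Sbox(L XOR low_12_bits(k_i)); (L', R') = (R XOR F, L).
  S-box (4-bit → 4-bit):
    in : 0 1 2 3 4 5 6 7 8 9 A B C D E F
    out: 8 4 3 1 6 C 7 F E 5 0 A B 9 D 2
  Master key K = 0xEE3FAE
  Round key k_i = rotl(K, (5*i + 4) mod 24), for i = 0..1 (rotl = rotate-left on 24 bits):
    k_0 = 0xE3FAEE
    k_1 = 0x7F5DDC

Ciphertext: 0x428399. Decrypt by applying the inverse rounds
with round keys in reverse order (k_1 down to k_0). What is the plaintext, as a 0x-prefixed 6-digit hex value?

0xFEC6BF

s_0 = ciphertext = 0x428399
s_1 = InvRound(s_0, k_1) = 0x6BF428
s_2 = InvRound(s_1, k_0) = 0xFEC6BF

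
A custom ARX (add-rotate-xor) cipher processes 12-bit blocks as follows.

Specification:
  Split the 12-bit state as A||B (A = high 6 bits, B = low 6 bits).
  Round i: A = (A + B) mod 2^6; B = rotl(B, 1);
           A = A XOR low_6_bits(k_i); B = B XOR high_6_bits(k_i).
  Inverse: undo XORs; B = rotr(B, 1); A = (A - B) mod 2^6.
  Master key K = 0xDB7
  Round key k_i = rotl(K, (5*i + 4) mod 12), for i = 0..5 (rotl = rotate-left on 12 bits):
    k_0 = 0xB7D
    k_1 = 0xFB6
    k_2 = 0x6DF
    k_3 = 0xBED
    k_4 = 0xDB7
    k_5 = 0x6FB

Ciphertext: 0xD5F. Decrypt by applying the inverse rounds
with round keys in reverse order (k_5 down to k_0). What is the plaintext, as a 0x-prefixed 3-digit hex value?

0x115

s_0 = ciphertext = 0xD5F
s_1 = InvRound(s_0, k_5) = 0x302
s_2 = InvRound(s_1, k_4) = 0x85A
s_3 = InvRound(s_2, k_3) = 0x4BA
s_4 = InvRound(s_3, k_2) = 0x770
s_5 = InvRound(s_4, k_1) = 0x907
s_6 = InvRound(s_5, k_0) = 0x115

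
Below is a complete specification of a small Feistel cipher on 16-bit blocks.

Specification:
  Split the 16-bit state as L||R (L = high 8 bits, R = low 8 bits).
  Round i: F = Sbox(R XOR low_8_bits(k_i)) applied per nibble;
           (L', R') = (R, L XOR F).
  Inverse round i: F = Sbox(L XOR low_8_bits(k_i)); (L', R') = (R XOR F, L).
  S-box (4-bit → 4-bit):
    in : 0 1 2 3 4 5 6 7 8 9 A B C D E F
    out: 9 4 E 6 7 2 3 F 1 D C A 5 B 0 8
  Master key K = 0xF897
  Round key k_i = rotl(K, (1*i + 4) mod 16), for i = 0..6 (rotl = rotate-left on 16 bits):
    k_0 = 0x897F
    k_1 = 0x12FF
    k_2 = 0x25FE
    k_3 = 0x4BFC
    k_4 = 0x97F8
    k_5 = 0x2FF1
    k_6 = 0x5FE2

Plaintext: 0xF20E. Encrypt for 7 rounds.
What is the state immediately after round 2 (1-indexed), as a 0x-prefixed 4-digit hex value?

0x0683

s_0 = plaintext = 0xF20E
s_1 = Round(s_0, k_0) = 0x0E06
s_2 = Round(s_1, k_1) = 0x0683
s_3 = Round(s_2, k_2) = 0x83FD
s_4 = Round(s_3, k_3) = 0xFD17
s_5 = Round(s_4, k_4) = 0x17F5
s_6 = Round(s_5, k_5) = 0xF580
s_7 = Round(s_6, k_6) = 0x80CB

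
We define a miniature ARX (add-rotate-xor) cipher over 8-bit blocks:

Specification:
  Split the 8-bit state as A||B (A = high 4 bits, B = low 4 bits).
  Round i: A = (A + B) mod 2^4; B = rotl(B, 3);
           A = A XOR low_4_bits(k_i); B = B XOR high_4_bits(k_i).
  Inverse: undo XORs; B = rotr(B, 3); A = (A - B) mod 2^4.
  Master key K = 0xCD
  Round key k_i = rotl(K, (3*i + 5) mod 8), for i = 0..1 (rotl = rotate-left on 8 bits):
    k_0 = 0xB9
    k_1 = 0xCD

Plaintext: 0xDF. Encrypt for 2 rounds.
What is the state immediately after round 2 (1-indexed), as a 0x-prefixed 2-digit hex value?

s_0 = plaintext = 0xDF
s_1 = Round(s_0, k_0) = 0x54
s_2 = Round(s_1, k_1) = 0x4E

0x4E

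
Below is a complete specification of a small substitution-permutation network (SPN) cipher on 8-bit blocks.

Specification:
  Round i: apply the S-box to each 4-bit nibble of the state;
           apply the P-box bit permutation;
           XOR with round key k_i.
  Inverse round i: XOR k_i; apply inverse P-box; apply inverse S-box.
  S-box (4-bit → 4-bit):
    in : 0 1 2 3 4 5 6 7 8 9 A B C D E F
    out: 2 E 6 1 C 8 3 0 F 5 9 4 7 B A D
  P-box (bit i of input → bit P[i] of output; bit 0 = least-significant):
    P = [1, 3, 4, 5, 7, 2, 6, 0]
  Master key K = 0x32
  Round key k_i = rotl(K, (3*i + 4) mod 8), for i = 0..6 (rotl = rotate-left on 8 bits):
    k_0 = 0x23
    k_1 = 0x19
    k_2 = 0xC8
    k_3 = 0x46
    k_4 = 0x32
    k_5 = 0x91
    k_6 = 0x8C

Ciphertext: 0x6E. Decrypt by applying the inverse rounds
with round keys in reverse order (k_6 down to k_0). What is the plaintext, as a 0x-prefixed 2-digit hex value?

s_0 = ciphertext = 0x6E
s_1 = InvRound(s_0, k_6) = 0x9A
s_2 = InvRound(s_1, k_5) = 0x56
s_3 = InvRound(s_2, k_4) = 0x25
s_4 = InvRound(s_3, k_3) = 0x4A
s_5 = InvRound(s_4, k_2) = 0x33
s_6 = InvRound(s_5, k_1) = 0x7D
s_7 = InvRound(s_6, k_0) = 0x2C

0x2C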